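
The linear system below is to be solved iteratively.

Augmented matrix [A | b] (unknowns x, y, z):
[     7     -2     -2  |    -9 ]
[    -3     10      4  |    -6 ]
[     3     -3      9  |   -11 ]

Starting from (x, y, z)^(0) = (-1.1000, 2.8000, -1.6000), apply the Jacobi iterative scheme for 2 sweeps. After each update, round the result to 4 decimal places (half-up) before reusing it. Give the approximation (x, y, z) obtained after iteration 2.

Iteration 1:
  x = (-9 - (-2)·2.8000 - (-2)·-1.6000) / (7) = -0.9429
  y = (-6 - (-3)·-1.1000 - (4)·-1.6000) / (10) = -0.2900
  z = (-11 - (3)·-1.1000 - (-3)·2.8000) / (9) = 0.0778
Iteration 2:
  x = (-9 - (-2)·-0.2900 - (-2)·0.0778) / (7) = -1.3463
  y = (-6 - (-3)·-0.9429 - (4)·0.0778) / (10) = -0.9140
  z = (-11 - (3)·-0.9429 - (-3)·-0.2900) / (9) = -1.0046

(-1.3463, -0.9140, -1.0046)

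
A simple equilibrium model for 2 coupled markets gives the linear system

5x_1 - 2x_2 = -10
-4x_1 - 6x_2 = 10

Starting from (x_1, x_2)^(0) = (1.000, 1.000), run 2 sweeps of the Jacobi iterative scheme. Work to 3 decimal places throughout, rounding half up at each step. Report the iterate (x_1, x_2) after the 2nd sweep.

(-2.933, -0.600)

Iteration 1:
  x_1 = (-10 - (-2)·1.000) / (5) = -1.600
  x_2 = (10 - (-4)·1.000) / (-6) = -2.333
Iteration 2:
  x_1 = (-10 - (-2)·-2.333) / (5) = -2.933
  x_2 = (10 - (-4)·-1.600) / (-6) = -0.600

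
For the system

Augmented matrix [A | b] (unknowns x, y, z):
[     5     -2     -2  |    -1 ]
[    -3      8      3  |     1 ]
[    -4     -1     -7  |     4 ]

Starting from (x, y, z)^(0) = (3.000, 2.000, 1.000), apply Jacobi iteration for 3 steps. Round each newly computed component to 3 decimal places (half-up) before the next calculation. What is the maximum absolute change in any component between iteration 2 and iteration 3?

1.193

Iteration 1:
  x = (-1 - (-2)·2.000 - (-2)·1.000) / (5) = 1.000
  y = (1 - (-3)·3.000 - (3)·1.000) / (8) = 0.875
  z = (4 - (-4)·3.000 - (-1)·2.000) / (-7) = -2.571
Iteration 2:
  x = (-1 - (-2)·0.875 - (-2)·-2.571) / (5) = -0.878
  y = (1 - (-3)·1.000 - (3)·-2.571) / (8) = 1.464
  z = (4 - (-4)·1.000 - (-1)·0.875) / (-7) = -1.268
Iteration 3:
  x = (-1 - (-2)·1.464 - (-2)·-1.268) / (5) = -0.122
  y = (1 - (-3)·-0.878 - (3)·-1.268) / (8) = 0.271
  z = (4 - (-4)·-0.878 - (-1)·1.464) / (-7) = -0.279
Change: (0.756, -1.193, 0.989) → max |·| = 1.193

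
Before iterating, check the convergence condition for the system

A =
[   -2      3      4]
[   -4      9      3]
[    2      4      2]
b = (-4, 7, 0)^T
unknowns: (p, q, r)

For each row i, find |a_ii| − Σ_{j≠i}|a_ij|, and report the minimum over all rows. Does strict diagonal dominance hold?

-5

row 1: |-2| − (3+4) = -5
row 2: |9| − (4+3) = 2
row 3: |2| − (2+4) = -4
minimum over rows = -5 → not strictly diagonally dominant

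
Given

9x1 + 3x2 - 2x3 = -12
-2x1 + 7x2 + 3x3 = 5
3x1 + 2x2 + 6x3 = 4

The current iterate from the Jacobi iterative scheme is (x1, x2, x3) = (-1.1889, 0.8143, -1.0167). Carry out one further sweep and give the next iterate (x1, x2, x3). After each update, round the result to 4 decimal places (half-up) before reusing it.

One sweep:
  x1 = (-12 - (3)·0.8143 - (-2)·-1.0167) / (9) = -1.8307
  x2 = (5 - (-2)·-1.1889 - (3)·-1.0167) / (7) = 0.8103
  x3 = (4 - (3)·-1.1889 - (2)·0.8143) / (6) = 0.9897

(-1.8307, 0.8103, 0.9897)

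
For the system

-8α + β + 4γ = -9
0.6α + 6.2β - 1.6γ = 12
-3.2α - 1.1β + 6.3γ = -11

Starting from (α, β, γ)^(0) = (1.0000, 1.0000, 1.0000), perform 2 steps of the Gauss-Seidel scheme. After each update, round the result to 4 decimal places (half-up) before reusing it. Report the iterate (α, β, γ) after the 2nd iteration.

(1.1262, 1.6965, -0.8778)

Iteration 1:
  α = (-9 - (1)·1.0000 - (4)·1.0000) / (-8) = 1.7500
  β = (12 - (0.6)·1.7500 - (-1.6)·1.0000) / (6.2) = 2.0242
  γ = (-11 - (-3.2)·1.7500 - (-1.1)·2.0242) / (6.3) = -0.5037
Iteration 2:
  α = (-9 - (1)·2.0242 - (4)·-0.5037) / (-8) = 1.1262
  β = (12 - (0.6)·1.1262 - (-1.6)·-0.5037) / (6.2) = 1.6965
  γ = (-11 - (-3.2)·1.1262 - (-1.1)·1.6965) / (6.3) = -0.8778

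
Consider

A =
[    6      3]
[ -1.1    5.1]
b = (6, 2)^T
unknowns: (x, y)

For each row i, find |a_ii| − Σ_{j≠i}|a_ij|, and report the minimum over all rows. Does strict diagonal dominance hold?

row 1: |6| − (3) = 3
row 2: |5.1| − (1.1) = 4
minimum over rows = 3 → strictly diagonally dominant (convergence guaranteed)

3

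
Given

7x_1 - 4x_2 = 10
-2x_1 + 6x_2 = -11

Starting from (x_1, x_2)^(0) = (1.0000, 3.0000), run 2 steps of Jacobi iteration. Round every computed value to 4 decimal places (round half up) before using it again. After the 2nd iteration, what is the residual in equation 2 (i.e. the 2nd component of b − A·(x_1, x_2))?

-5.1430

Iteration 1:
  x_1 = (10 - (-4)·3.0000) / (7) = 3.1429
  x_2 = (-11 - (-2)·1.0000) / (6) = -1.5000
Iteration 2:
  x_1 = (10 - (-4)·-1.5000) / (7) = 0.5714
  x_2 = (-11 - (-2)·3.1429) / (6) = -0.7857
Residual b − A·x = (2.8574, -5.1430)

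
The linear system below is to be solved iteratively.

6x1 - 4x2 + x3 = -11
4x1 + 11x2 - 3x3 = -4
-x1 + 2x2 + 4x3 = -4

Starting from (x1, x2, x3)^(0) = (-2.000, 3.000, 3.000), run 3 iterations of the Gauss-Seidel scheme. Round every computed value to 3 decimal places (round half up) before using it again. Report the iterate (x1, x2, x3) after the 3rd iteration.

Iteration 1:
  x1 = (-11 - (-4)·3.000 - (1)·3.000) / (6) = -0.333
  x2 = (-4 - (4)·-0.333 - (-3)·3.000) / (11) = 0.576
  x3 = (-4 - (-1)·-0.333 - (2)·0.576) / (4) = -1.371
Iteration 2:
  x1 = (-11 - (-4)·0.576 - (1)·-1.371) / (6) = -1.221
  x2 = (-4 - (4)·-1.221 - (-3)·-1.371) / (11) = -0.294
  x3 = (-4 - (-1)·-1.221 - (2)·-0.294) / (4) = -1.158
Iteration 3:
  x1 = (-11 - (-4)·-0.294 - (1)·-1.158) / (6) = -1.836
  x2 = (-4 - (4)·-1.836 - (-3)·-1.158) / (11) = -0.012
  x3 = (-4 - (-1)·-1.836 - (2)·-0.012) / (4) = -1.453

(-1.836, -0.012, -1.453)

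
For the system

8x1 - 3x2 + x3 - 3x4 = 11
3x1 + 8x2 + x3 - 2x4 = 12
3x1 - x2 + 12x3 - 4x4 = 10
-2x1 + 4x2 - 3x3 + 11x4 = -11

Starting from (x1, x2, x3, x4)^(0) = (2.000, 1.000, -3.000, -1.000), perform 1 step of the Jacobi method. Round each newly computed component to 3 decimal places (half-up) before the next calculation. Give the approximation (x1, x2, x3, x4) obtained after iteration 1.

(1.750, 0.875, 0.083, -1.818)

Iteration 1:
  x1 = (11 - (-3)·1.000 - (1)·-3.000 - (-3)·-1.000) / (8) = 1.750
  x2 = (12 - (3)·2.000 - (1)·-3.000 - (-2)·-1.000) / (8) = 0.875
  x3 = (10 - (3)·2.000 - (-1)·1.000 - (-4)·-1.000) / (12) = 0.083
  x4 = (-11 - (-2)·2.000 - (4)·1.000 - (-3)·-3.000) / (11) = -1.818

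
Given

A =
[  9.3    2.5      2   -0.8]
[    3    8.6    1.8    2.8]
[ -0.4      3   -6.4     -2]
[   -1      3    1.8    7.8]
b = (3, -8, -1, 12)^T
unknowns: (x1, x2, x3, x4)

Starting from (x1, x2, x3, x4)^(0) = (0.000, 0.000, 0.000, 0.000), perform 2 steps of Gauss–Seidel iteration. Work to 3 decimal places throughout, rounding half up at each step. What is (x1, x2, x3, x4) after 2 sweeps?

(0.856, -1.826, -1.398, 2.673)

Iteration 1:
  x1 = (3 - (2.5)·0.000 - (2)·0.000 - (-0.8)·0.000) / (9.3) = 0.323
  x2 = (-8 - (3)·0.323 - (1.8)·0.000 - (2.8)·0.000) / (8.6) = -1.043
  x3 = (-1 - (-0.4)·0.323 - (3)·-1.043 - (-2)·0.000) / (-6.4) = -0.353
  x4 = (12 - (-1)·0.323 - (3)·-1.043 - (1.8)·-0.353) / (7.8) = 2.062
Iteration 2:
  x1 = (3 - (2.5)·-1.043 - (2)·-0.353 - (-0.8)·2.062) / (9.3) = 0.856
  x2 = (-8 - (3)·0.856 - (1.8)·-0.353 - (2.8)·2.062) / (8.6) = -1.826
  x3 = (-1 - (-0.4)·0.856 - (3)·-1.826 - (-2)·2.062) / (-6.4) = -1.398
  x4 = (12 - (-1)·0.856 - (3)·-1.826 - (1.8)·-1.398) / (7.8) = 2.673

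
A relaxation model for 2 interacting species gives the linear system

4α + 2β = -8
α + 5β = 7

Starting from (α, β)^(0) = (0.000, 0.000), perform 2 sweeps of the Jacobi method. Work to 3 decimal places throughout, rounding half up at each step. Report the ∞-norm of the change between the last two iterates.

0.700

Iteration 1:
  α = (-8 - (2)·0.000) / (4) = -2.000
  β = (7 - (1)·0.000) / (5) = 1.400
Iteration 2:
  α = (-8 - (2)·1.400) / (4) = -2.700
  β = (7 - (1)·-2.000) / (5) = 1.800
Change: (-0.700, 0.400) → max |·| = 0.700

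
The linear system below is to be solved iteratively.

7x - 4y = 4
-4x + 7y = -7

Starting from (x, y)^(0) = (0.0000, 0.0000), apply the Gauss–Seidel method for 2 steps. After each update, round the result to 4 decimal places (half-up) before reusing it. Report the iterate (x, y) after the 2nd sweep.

Iteration 1:
  x = (4 - (-4)·0.0000) / (7) = 0.5714
  y = (-7 - (-4)·0.5714) / (7) = -0.6735
Iteration 2:
  x = (4 - (-4)·-0.6735) / (7) = 0.1866
  y = (-7 - (-4)·0.1866) / (7) = -0.8934

(0.1866, -0.8934)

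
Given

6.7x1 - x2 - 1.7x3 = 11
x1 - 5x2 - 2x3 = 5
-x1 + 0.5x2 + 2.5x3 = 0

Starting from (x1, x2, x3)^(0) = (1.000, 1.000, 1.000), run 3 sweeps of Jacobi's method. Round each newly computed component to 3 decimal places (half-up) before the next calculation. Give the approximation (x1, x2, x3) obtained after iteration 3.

(1.810, -1.121, 0.739)

Iteration 1:
  x1 = (11 - (-1)·1.000 - (-1.7)·1.000) / (6.7) = 2.045
  x2 = (5 - (1)·1.000 - (-2)·1.000) / (-5) = -1.200
  x3 = (0 - (-1)·1.000 - (0.5)·1.000) / (2.5) = 0.200
Iteration 2:
  x1 = (11 - (-1)·-1.200 - (-1.7)·0.200) / (6.7) = 1.513
  x2 = (5 - (1)·2.045 - (-2)·0.200) / (-5) = -0.671
  x3 = (0 - (-1)·2.045 - (0.5)·-1.200) / (2.5) = 1.058
Iteration 3:
  x1 = (11 - (-1)·-0.671 - (-1.7)·1.058) / (6.7) = 1.810
  x2 = (5 - (1)·1.513 - (-2)·1.058) / (-5) = -1.121
  x3 = (0 - (-1)·1.513 - (0.5)·-0.671) / (2.5) = 0.739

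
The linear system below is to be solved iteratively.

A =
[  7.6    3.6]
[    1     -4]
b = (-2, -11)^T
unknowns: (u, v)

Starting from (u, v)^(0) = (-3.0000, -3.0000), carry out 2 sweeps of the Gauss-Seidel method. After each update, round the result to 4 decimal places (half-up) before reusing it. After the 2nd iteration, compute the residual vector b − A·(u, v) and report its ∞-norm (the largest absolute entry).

2.5746

Iteration 1:
  u = (-2 - (3.6)·-3.0000) / (7.6) = 1.1579
  v = (-11 - (1)·1.1579) / (-4) = 3.0395
Iteration 2:
  u = (-2 - (3.6)·3.0395) / (7.6) = -1.7029
  v = (-11 - (1)·-1.7029) / (-4) = 2.3243
Residual b − A·x = (2.5746, 0.0001); ∞-norm = 2.5746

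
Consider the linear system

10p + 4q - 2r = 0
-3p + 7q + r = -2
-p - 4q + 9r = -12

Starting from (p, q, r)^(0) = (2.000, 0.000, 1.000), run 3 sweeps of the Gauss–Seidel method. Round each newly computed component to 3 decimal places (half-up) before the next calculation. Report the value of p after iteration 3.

Iteration 1:
  p = (0 - (4)·0.000 - (-2)·1.000) / (10) = 0.200
  q = (-2 - (-3)·0.200 - (1)·1.000) / (7) = -0.343
  r = (-12 - (-1)·0.200 - (-4)·-0.343) / (9) = -1.464
Iteration 2:
  p = (0 - (4)·-0.343 - (-2)·-1.464) / (10) = -0.156
  q = (-2 - (-3)·-0.156 - (1)·-1.464) / (7) = -0.143
  r = (-12 - (-1)·-0.156 - (-4)·-0.143) / (9) = -1.414
Iteration 3:
  p = (0 - (4)·-0.143 - (-2)·-1.414) / (10) = -0.226
  q = (-2 - (-3)·-0.226 - (1)·-1.414) / (7) = -0.181
  r = (-12 - (-1)·-0.226 - (-4)·-0.181) / (9) = -1.439

-0.226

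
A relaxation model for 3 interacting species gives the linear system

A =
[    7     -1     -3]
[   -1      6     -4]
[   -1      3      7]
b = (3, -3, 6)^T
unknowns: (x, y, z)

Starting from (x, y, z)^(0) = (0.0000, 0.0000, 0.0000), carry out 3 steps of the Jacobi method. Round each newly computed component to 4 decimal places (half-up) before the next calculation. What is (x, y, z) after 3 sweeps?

(0.9344, 0.3759, 0.8994)

Iteration 1:
  x = (3 - (-1)·0.0000 - (-3)·0.0000) / (7) = 0.4286
  y = (-3 - (-1)·0.0000 - (-4)·0.0000) / (6) = -0.5000
  z = (6 - (-1)·0.0000 - (3)·0.0000) / (7) = 0.8571
Iteration 2:
  x = (3 - (-1)·-0.5000 - (-3)·0.8571) / (7) = 0.7245
  y = (-3 - (-1)·0.4286 - (-4)·0.8571) / (6) = 0.1428
  z = (6 - (-1)·0.4286 - (3)·-0.5000) / (7) = 1.1327
Iteration 3:
  x = (3 - (-1)·0.1428 - (-3)·1.1327) / (7) = 0.9344
  y = (-3 - (-1)·0.7245 - (-4)·1.1327) / (6) = 0.3759
  z = (6 - (-1)·0.7245 - (3)·0.1428) / (7) = 0.8994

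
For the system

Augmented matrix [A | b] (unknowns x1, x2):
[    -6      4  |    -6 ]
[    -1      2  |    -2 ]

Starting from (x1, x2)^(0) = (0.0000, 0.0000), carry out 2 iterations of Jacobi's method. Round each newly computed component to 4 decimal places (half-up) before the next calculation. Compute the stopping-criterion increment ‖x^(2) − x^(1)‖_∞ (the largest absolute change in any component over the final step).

Iteration 1:
  x1 = (-6 - (4)·0.0000) / (-6) = 1.0000
  x2 = (-2 - (-1)·0.0000) / (2) = -1.0000
Iteration 2:
  x1 = (-6 - (4)·-1.0000) / (-6) = 0.3333
  x2 = (-2 - (-1)·1.0000) / (2) = -0.5000
Change: (-0.6667, 0.5000) → max |·| = 0.6667

0.6667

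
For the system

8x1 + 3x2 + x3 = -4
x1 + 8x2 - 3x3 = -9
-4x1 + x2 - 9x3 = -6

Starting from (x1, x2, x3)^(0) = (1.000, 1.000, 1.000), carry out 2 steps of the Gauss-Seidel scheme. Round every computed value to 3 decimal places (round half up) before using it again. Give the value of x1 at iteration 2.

Iteration 1:
  x1 = (-4 - (3)·1.000 - (1)·1.000) / (8) = -1.000
  x2 = (-9 - (1)·-1.000 - (-3)·1.000) / (8) = -0.625
  x3 = (-6 - (-4)·-1.000 - (1)·-0.625) / (-9) = 1.042
Iteration 2:
  x1 = (-4 - (3)·-0.625 - (1)·1.042) / (8) = -0.396
  x2 = (-9 - (1)·-0.396 - (-3)·1.042) / (8) = -0.685
  x3 = (-6 - (-4)·-0.396 - (1)·-0.685) / (-9) = 0.767

-0.396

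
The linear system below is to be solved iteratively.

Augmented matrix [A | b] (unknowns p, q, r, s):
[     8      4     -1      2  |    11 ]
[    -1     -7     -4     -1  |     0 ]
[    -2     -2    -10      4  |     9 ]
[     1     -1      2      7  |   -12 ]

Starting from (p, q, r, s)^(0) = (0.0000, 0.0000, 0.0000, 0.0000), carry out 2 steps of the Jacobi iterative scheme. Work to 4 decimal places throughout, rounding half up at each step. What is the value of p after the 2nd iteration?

1.6911

Iteration 1:
  p = (11 - (4)·0.0000 - (-1)·0.0000 - (2)·0.0000) / (8) = 1.3750
  q = (0 - (-1)·0.0000 - (-4)·0.0000 - (-1)·0.0000) / (-7) = 0.0000
  r = (9 - (-2)·0.0000 - (-2)·0.0000 - (4)·0.0000) / (-10) = -0.9000
  s = (-12 - (1)·0.0000 - (-1)·0.0000 - (2)·0.0000) / (7) = -1.7143
Iteration 2:
  p = (11 - (4)·0.0000 - (-1)·-0.9000 - (2)·-1.7143) / (8) = 1.6911
  q = (0 - (-1)·1.3750 - (-4)·-0.9000 - (-1)·-1.7143) / (-7) = 0.5628
  r = (9 - (-2)·1.3750 - (-2)·0.0000 - (4)·-1.7143) / (-10) = -1.8607
  s = (-12 - (1)·1.3750 - (-1)·0.0000 - (2)·-0.9000) / (7) = -1.6536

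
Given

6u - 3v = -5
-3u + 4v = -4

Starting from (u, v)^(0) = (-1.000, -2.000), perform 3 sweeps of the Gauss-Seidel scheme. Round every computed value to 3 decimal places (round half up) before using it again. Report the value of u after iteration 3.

-2.091

Iteration 1:
  u = (-5 - (-3)·-2.000) / (6) = -1.833
  v = (-4 - (-3)·-1.833) / (4) = -2.375
Iteration 2:
  u = (-5 - (-3)·-2.375) / (6) = -2.021
  v = (-4 - (-3)·-2.021) / (4) = -2.516
Iteration 3:
  u = (-5 - (-3)·-2.516) / (6) = -2.091
  v = (-4 - (-3)·-2.091) / (4) = -2.568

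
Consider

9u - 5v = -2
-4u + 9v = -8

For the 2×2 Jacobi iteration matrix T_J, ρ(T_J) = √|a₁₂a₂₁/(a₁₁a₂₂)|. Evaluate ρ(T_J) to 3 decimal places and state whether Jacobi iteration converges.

0.497

a₁₂a₂₁/(a₁₁a₂₂) = (-5)·(-4) / ((9)·(9)) = 0.246914
ρ = √|0.246914| = √0.246914 = 0.497
ρ < 1, so Jacobi converges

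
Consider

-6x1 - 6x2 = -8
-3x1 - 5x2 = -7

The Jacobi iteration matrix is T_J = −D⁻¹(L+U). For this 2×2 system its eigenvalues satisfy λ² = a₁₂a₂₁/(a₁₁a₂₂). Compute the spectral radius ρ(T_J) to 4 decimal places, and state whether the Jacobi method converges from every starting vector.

a₁₂a₂₁/(a₁₁a₂₂) = (-6)·(-3) / ((-6)·(-5)) = 0.600000
ρ = √|0.600000| = √0.600000 = 0.7746
ρ < 1, so Jacobi converges

0.7746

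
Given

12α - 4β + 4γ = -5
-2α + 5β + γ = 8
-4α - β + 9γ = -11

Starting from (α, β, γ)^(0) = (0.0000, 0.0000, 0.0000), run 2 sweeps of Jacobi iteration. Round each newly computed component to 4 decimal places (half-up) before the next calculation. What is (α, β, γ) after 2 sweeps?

Iteration 1:
  α = (-5 - (-4)·0.0000 - (4)·0.0000) / (12) = -0.4167
  β = (8 - (-2)·0.0000 - (1)·0.0000) / (5) = 1.6000
  γ = (-11 - (-4)·0.0000 - (-1)·0.0000) / (9) = -1.2222
Iteration 2:
  α = (-5 - (-4)·1.6000 - (4)·-1.2222) / (12) = 0.5241
  β = (8 - (-2)·-0.4167 - (1)·-1.2222) / (5) = 1.6778
  γ = (-11 - (-4)·-0.4167 - (-1)·1.6000) / (9) = -1.2296

(0.5241, 1.6778, -1.2296)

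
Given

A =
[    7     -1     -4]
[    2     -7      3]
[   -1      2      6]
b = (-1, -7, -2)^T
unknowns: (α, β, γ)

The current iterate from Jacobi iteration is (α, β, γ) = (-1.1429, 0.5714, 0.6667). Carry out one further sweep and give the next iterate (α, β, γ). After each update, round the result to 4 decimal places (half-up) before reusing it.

(0.3197, 0.9592, -0.7143)

One sweep:
  α = (-1 - (-1)·0.5714 - (-4)·0.6667) / (7) = 0.3197
  β = (-7 - (2)·-1.1429 - (3)·0.6667) / (-7) = 0.9592
  γ = (-2 - (-1)·-1.1429 - (2)·0.5714) / (6) = -0.7143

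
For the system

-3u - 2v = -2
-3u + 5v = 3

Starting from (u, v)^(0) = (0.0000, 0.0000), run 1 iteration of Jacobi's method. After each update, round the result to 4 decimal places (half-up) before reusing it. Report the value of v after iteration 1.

0.6000

Iteration 1:
  u = (-2 - (-2)·0.0000) / (-3) = 0.6667
  v = (3 - (-3)·0.0000) / (5) = 0.6000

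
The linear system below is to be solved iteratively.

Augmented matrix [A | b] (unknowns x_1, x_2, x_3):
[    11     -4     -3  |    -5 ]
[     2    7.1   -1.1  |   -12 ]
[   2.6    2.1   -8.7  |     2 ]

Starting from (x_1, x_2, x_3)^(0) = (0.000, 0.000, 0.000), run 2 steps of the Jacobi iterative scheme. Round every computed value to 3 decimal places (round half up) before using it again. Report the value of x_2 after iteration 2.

-1.598

Iteration 1:
  x_1 = (-5 - (-4)·0.000 - (-3)·0.000) / (11) = -0.455
  x_2 = (-12 - (2)·0.000 - (-1.1)·0.000) / (7.1) = -1.690
  x_3 = (2 - (2.6)·0.000 - (2.1)·0.000) / (-8.7) = -0.230
Iteration 2:
  x_1 = (-5 - (-4)·-1.690 - (-3)·-0.230) / (11) = -1.132
  x_2 = (-12 - (2)·-0.455 - (-1.1)·-0.230) / (7.1) = -1.598
  x_3 = (2 - (2.6)·-0.455 - (2.1)·-1.690) / (-8.7) = -0.774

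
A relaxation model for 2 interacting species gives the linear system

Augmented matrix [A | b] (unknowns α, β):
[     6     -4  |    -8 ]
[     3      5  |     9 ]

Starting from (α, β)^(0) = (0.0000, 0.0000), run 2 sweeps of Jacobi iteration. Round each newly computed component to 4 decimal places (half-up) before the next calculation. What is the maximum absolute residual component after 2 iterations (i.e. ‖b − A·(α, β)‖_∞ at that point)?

3.6001

Iteration 1:
  α = (-8 - (-4)·0.0000) / (6) = -1.3333
  β = (9 - (3)·0.0000) / (5) = 1.8000
Iteration 2:
  α = (-8 - (-4)·1.8000) / (6) = -0.1333
  β = (9 - (3)·-1.3333) / (5) = 2.6000
Residual b − A·x = (3.1998, -3.6001); ∞-norm = 3.6001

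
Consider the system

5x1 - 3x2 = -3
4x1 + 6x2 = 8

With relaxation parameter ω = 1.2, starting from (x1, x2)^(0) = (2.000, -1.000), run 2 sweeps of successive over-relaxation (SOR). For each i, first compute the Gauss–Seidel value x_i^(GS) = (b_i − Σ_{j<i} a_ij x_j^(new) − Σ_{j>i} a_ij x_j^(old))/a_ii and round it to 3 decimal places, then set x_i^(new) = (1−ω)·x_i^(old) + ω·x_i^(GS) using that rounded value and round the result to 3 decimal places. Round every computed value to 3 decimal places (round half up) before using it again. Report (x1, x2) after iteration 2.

Iteration 1:
  x1: GS value = (-3 - (-3)·-1.000) / (5) = -1.200;  x1 ← (1−ω)·2.000 + ω·-1.200 = -1.840
  x2: GS value = (8 - (4)·-1.840) / (6) = 2.560;  x2 ← (1−ω)·-1.000 + ω·2.560 = 3.272
Iteration 2:
  x1: GS value = (-3 - (-3)·3.272) / (5) = 1.363;  x1 ← (1−ω)·-1.840 + ω·1.363 = 2.004
  x2: GS value = (8 - (4)·2.004) / (6) = -0.003;  x2 ← (1−ω)·3.272 + ω·-0.003 = -0.658

(2.004, -0.658)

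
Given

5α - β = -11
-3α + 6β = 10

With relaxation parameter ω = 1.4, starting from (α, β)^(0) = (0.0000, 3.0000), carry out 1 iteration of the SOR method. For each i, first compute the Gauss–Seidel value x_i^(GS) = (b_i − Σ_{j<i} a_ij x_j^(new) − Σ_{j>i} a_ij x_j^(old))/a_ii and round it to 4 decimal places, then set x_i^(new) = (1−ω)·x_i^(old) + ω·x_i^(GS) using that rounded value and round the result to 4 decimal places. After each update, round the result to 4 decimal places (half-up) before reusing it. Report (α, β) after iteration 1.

(-2.2400, -0.4346)

Iteration 1:
  α: GS value = (-11 - (-1)·3.0000) / (5) = -1.6000;  α ← (1−ω)·0.0000 + ω·-1.6000 = -2.2400
  β: GS value = (10 - (-3)·-2.2400) / (6) = 0.5467;  β ← (1−ω)·3.0000 + ω·0.5467 = -0.4346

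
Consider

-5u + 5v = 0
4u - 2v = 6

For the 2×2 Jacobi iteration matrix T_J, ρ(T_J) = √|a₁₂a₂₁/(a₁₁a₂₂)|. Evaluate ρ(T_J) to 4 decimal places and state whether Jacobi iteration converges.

a₁₂a₂₁/(a₁₁a₂₂) = (5)·(4) / ((-5)·(-2)) = 2.000000
ρ = √|2.000000| = √2.000000 = 1.4142
ρ > 1, so Jacobi diverges

1.4142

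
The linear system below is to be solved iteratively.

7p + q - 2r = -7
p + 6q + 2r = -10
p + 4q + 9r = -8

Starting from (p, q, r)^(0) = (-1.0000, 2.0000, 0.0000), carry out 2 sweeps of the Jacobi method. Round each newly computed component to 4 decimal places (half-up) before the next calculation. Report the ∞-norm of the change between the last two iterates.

Iteration 1:
  p = (-7 - (1)·2.0000 - (-2)·0.0000) / (7) = -1.2857
  q = (-10 - (1)·-1.0000 - (2)·0.0000) / (6) = -1.5000
  r = (-8 - (1)·-1.0000 - (4)·2.0000) / (9) = -1.6667
Iteration 2:
  p = (-7 - (1)·-1.5000 - (-2)·-1.6667) / (7) = -1.2619
  q = (-10 - (1)·-1.2857 - (2)·-1.6667) / (6) = -0.8968
  r = (-8 - (1)·-1.2857 - (4)·-1.5000) / (9) = -0.0794
Change: (0.0238, 0.6032, 1.5873) → max |·| = 1.5873

1.5873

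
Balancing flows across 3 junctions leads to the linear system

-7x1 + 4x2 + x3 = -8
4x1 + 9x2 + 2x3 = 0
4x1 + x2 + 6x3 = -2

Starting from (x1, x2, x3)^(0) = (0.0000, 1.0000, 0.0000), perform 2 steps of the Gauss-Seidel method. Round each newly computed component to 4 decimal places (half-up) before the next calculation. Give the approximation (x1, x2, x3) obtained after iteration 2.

Iteration 1:
  x1 = (-8 - (4)·1.0000 - (1)·0.0000) / (-7) = 1.7143
  x2 = (0 - (4)·1.7143 - (2)·0.0000) / (9) = -0.7619
  x3 = (-2 - (4)·1.7143 - (1)·-0.7619) / (6) = -1.3492
Iteration 2:
  x1 = (-8 - (4)·-0.7619 - (1)·-1.3492) / (-7) = 0.5147
  x2 = (0 - (4)·0.5147 - (2)·-1.3492) / (9) = 0.0711
  x3 = (-2 - (4)·0.5147 - (1)·0.0711) / (6) = -0.6883

(0.5147, 0.0711, -0.6883)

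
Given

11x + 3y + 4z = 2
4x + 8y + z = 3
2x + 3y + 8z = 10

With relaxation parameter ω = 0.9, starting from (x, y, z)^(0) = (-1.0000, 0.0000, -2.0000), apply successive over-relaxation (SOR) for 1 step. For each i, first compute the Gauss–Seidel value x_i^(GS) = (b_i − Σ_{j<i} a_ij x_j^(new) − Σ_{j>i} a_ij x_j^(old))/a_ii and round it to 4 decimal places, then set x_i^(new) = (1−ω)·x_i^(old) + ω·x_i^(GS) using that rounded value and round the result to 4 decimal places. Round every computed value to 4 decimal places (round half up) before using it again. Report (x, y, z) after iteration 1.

(0.7182, 0.2393, 0.6826)

Iteration 1:
  x: GS value = (2 - (3)·0.0000 - (4)·-2.0000) / (11) = 0.9091;  x ← (1−ω)·-1.0000 + ω·0.9091 = 0.7182
  y: GS value = (3 - (4)·0.7182 - (1)·-2.0000) / (8) = 0.2659;  y ← (1−ω)·0.0000 + ω·0.2659 = 0.2393
  z: GS value = (10 - (2)·0.7182 - (3)·0.2393) / (8) = 0.9807;  z ← (1−ω)·-2.0000 + ω·0.9807 = 0.6826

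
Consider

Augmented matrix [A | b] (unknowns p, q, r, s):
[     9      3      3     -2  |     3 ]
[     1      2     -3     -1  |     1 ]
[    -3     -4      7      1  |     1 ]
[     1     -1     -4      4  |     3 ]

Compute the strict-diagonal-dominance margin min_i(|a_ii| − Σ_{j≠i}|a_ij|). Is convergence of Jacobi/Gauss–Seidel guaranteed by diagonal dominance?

-3

row 1: |9| − (3+3+2) = 1
row 2: |2| − (1+3+1) = -3
row 3: |7| − (3+4+1) = -1
row 4: |4| − (1+1+4) = -2
minimum over rows = -3 → not strictly diagonally dominant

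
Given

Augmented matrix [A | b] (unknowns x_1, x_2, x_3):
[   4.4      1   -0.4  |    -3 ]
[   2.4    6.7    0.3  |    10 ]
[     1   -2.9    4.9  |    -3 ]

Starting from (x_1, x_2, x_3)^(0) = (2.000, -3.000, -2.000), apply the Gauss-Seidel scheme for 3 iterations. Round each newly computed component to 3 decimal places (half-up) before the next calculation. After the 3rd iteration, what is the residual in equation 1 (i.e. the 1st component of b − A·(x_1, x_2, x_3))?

0.007

Iteration 1:
  x_1 = (-3 - (1)·-3.000 - (-0.4)·-2.000) / (4.4) = -0.182
  x_2 = (10 - (2.4)·-0.182 - (0.3)·-2.000) / (6.7) = 1.647
  x_3 = (-3 - (1)·-0.182 - (-2.9)·1.647) / (4.9) = 0.400
Iteration 2:
  x_1 = (-3 - (1)·1.647 - (-0.4)·0.400) / (4.4) = -1.020
  x_2 = (10 - (2.4)·-1.020 - (0.3)·0.400) / (6.7) = 1.840
  x_3 = (-3 - (1)·-1.020 - (-2.9)·1.840) / (4.9) = 0.685
Iteration 3:
  x_1 = (-3 - (1)·1.840 - (-0.4)·0.685) / (4.4) = -1.038
  x_2 = (10 - (2.4)·-1.038 - (0.3)·0.685) / (6.7) = 1.834
  x_3 = (-3 - (1)·-1.038 - (-2.9)·1.834) / (4.9) = 0.685
Residual b − A·x = (0.007, -0.002, 0.000)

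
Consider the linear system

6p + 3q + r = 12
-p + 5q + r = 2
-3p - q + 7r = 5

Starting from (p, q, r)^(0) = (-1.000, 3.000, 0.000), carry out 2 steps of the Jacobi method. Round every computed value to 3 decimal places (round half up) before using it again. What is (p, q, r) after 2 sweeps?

Iteration 1:
  p = (12 - (3)·3.000 - (1)·0.000) / (6) = 0.500
  q = (2 - (-1)·-1.000 - (1)·0.000) / (5) = 0.200
  r = (5 - (-3)·-1.000 - (-1)·3.000) / (7) = 0.714
Iteration 2:
  p = (12 - (3)·0.200 - (1)·0.714) / (6) = 1.781
  q = (2 - (-1)·0.500 - (1)·0.714) / (5) = 0.357
  r = (5 - (-3)·0.500 - (-1)·0.200) / (7) = 0.957

(1.781, 0.357, 0.957)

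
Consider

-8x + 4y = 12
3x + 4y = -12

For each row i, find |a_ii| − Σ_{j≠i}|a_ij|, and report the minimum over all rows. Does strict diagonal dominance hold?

1

row 1: |-8| − (4) = 4
row 2: |4| − (3) = 1
minimum over rows = 1 → strictly diagonally dominant (convergence guaranteed)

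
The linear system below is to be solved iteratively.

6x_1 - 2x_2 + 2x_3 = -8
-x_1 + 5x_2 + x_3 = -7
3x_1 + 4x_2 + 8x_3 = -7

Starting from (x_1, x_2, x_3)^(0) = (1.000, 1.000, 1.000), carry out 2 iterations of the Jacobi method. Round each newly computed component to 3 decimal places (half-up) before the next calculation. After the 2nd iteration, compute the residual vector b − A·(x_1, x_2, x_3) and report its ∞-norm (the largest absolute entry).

Iteration 1:
  x_1 = (-8 - (-2)·1.000 - (2)·1.000) / (6) = -1.333
  x_2 = (-7 - (-1)·1.000 - (1)·1.000) / (5) = -1.400
  x_3 = (-7 - (3)·1.000 - (4)·1.000) / (8) = -1.750
Iteration 2:
  x_1 = (-8 - (-2)·-1.400 - (2)·-1.750) / (6) = -1.217
  x_2 = (-7 - (-1)·-1.333 - (1)·-1.750) / (5) = -1.317
  x_3 = (-7 - (3)·-1.333 - (4)·-1.400) / (8) = 0.325
Residual b − A·x = (-3.982, -1.957, -0.681); ∞-norm = 3.982

3.982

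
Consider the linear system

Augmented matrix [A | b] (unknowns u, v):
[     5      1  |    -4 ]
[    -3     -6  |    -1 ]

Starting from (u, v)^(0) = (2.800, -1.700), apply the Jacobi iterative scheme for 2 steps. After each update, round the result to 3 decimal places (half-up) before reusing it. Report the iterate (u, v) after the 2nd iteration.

(-0.553, 0.397)

Iteration 1:
  u = (-4 - (1)·-1.700) / (5) = -0.460
  v = (-1 - (-3)·2.800) / (-6) = -1.233
Iteration 2:
  u = (-4 - (1)·-1.233) / (5) = -0.553
  v = (-1 - (-3)·-0.460) / (-6) = 0.397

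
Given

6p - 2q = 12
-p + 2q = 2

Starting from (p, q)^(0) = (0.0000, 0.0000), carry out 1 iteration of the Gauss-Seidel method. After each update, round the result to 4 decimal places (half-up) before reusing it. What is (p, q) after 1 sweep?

(2.0000, 2.0000)

Iteration 1:
  p = (12 - (-2)·0.0000) / (6) = 2.0000
  q = (2 - (-1)·2.0000) / (2) = 2.0000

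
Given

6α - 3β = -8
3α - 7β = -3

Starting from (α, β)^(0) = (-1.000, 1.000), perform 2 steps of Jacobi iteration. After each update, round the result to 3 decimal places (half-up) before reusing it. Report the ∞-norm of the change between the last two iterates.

0.500

Iteration 1:
  α = (-8 - (-3)·1.000) / (6) = -0.833
  β = (-3 - (3)·-1.000) / (-7) = 0.000
Iteration 2:
  α = (-8 - (-3)·0.000) / (6) = -1.333
  β = (-3 - (3)·-0.833) / (-7) = 0.072
Change: (-0.500, 0.072) → max |·| = 0.500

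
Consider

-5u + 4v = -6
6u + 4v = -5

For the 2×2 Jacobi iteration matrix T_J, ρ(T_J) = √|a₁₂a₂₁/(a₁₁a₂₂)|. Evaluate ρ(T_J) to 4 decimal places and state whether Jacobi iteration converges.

1.0954

a₁₂a₂₁/(a₁₁a₂₂) = (4)·(6) / ((-5)·(4)) = -1.200000
ρ = √|-1.200000| = √1.200000 = 1.0954
ρ > 1, so Jacobi diverges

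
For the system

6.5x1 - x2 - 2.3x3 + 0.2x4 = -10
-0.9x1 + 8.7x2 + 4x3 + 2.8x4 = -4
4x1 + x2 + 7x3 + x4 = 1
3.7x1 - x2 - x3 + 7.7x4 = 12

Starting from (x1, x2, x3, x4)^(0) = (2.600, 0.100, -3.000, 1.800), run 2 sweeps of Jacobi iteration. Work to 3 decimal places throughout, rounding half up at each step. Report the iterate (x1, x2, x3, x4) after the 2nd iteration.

Iteration 1:
  x1 = (-10 - (-1)·0.100 - (-2.3)·-3.000 - (0.2)·1.800) / (6.5) = -2.640
  x2 = (-4 - (-0.9)·2.600 - (4)·-3.000 - (2.8)·1.800) / (8.7) = 0.609
  x3 = (1 - (4)·2.600 - (1)·0.100 - (1)·1.800) / (7) = -1.614
  x4 = (12 - (3.7)·2.600 - (-1)·0.100 - (-1)·-3.000) / (7.7) = -0.068
Iteration 2:
  x1 = (-10 - (-1)·0.609 - (-2.3)·-1.614 - (0.2)·-0.068) / (6.5) = -2.014
  x2 = (-4 - (-0.9)·-2.640 - (4)·-1.614 - (2.8)·-0.068) / (8.7) = 0.031
  x3 = (1 - (4)·-2.640 - (1)·0.609 - (1)·-0.068) / (7) = 1.574
  x4 = (12 - (3.7)·-2.640 - (-1)·0.609 - (-1)·-1.614) / (7.7) = 2.696

(-2.014, 0.031, 1.574, 2.696)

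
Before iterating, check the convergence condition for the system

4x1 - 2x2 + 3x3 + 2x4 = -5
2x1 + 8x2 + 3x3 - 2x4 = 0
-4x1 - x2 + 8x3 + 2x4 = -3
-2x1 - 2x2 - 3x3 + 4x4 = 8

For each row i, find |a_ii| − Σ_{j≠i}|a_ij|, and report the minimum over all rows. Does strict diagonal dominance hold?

-3

row 1: |4| − (2+3+2) = -3
row 2: |8| − (2+3+2) = 1
row 3: |8| − (4+1+2) = 1
row 4: |4| − (2+2+3) = -3
minimum over rows = -3 → not strictly diagonally dominant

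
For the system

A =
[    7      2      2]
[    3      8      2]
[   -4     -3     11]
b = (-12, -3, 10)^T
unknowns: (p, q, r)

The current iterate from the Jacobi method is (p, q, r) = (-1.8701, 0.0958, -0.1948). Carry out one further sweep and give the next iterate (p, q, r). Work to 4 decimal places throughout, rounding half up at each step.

(-1.6860, 0.3750, 0.2552)

One sweep:
  p = (-12 - (2)·0.0958 - (2)·-0.1948) / (7) = -1.6860
  q = (-3 - (3)·-1.8701 - (2)·-0.1948) / (8) = 0.3750
  r = (10 - (-4)·-1.8701 - (-3)·0.0958) / (11) = 0.2552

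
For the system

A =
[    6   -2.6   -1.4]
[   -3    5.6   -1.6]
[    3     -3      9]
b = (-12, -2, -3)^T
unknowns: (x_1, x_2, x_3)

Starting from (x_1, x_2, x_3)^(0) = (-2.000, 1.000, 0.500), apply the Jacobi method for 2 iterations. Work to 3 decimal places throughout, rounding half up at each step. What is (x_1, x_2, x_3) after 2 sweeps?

Iteration 1:
  x_1 = (-12 - (-2.6)·1.000 - (-1.4)·0.500) / (6) = -1.450
  x_2 = (-2 - (-3)·-2.000 - (-1.6)·0.500) / (5.6) = -1.286
  x_3 = (-3 - (3)·-2.000 - (-3)·1.000) / (9) = 0.667
Iteration 2:
  x_1 = (-12 - (-2.6)·-1.286 - (-1.4)·0.667) / (6) = -2.402
  x_2 = (-2 - (-3)·-1.450 - (-1.6)·0.667) / (5.6) = -0.943
  x_3 = (-3 - (3)·-1.450 - (-3)·-1.286) / (9) = -0.279

(-2.402, -0.943, -0.279)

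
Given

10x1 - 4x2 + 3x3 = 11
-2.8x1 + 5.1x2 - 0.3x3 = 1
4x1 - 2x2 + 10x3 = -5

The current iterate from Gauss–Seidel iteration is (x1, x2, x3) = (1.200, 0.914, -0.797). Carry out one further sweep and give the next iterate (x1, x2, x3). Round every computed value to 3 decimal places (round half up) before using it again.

(1.705, 1.085, -0.965)

One sweep:
  x1 = (11 - (-4)·0.914 - (3)·-0.797) / (10) = 1.705
  x2 = (1 - (-2.8)·1.705 - (-0.3)·-0.797) / (5.1) = 1.085
  x3 = (-5 - (4)·1.705 - (-2)·1.085) / (10) = -0.965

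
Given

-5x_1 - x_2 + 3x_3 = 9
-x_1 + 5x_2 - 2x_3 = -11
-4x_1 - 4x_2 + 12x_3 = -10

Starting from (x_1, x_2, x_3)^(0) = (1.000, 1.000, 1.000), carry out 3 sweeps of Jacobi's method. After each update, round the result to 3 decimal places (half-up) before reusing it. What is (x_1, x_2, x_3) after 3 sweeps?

(-2.390, -3.249, -2.209)

Iteration 1:
  x_1 = (9 - (-1)·1.000 - (3)·1.000) / (-5) = -1.400
  x_2 = (-11 - (-1)·1.000 - (-2)·1.000) / (5) = -1.600
  x_3 = (-10 - (-4)·1.000 - (-4)·1.000) / (12) = -0.167
Iteration 2:
  x_1 = (9 - (-1)·-1.600 - (3)·-0.167) / (-5) = -1.580
  x_2 = (-11 - (-1)·-1.400 - (-2)·-0.167) / (5) = -2.547
  x_3 = (-10 - (-4)·-1.400 - (-4)·-1.600) / (12) = -1.833
Iteration 3:
  x_1 = (9 - (-1)·-2.547 - (3)·-1.833) / (-5) = -2.390
  x_2 = (-11 - (-1)·-1.580 - (-2)·-1.833) / (5) = -3.249
  x_3 = (-10 - (-4)·-1.580 - (-4)·-2.547) / (12) = -2.209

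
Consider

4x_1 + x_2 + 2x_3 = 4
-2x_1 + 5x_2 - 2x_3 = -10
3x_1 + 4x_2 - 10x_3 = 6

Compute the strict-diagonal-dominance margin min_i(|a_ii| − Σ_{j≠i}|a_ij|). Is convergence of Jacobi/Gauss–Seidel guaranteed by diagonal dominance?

1

row 1: |4| − (1+2) = 1
row 2: |5| − (2+2) = 1
row 3: |-10| − (3+4) = 3
minimum over rows = 1 → strictly diagonally dominant (convergence guaranteed)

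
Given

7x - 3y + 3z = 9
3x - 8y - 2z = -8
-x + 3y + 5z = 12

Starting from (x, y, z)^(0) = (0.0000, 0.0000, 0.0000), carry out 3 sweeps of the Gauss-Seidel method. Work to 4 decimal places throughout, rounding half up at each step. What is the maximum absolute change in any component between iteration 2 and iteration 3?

Iteration 1:
  x = (9 - (-3)·0.0000 - (3)·0.0000) / (7) = 1.2857
  y = (-8 - (3)·1.2857 - (-2)·0.0000) / (-8) = 1.4821
  z = (12 - (-1)·1.2857 - (3)·1.4821) / (5) = 1.7679
Iteration 2:
  x = (9 - (-3)·1.4821 - (3)·1.7679) / (7) = 1.1632
  y = (-8 - (3)·1.1632 - (-2)·1.7679) / (-8) = 0.9942
  z = (12 - (-1)·1.1632 - (3)·0.9942) / (5) = 2.0361
Iteration 3:
  x = (9 - (-3)·0.9942 - (3)·2.0361) / (7) = 0.8392
  y = (-8 - (3)·0.8392 - (-2)·2.0361) / (-8) = 0.8057
  z = (12 - (-1)·0.8392 - (3)·0.8057) / (5) = 2.0844
Change: (-0.3240, -0.1885, 0.0483) → max |·| = 0.3240

0.3240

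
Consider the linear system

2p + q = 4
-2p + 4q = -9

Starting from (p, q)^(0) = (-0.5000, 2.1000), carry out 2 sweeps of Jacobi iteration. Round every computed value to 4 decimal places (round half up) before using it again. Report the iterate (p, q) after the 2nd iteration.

Iteration 1:
  p = (4 - (1)·2.1000) / (2) = 0.9500
  q = (-9 - (-2)·-0.5000) / (4) = -2.5000
Iteration 2:
  p = (4 - (1)·-2.5000) / (2) = 3.2500
  q = (-9 - (-2)·0.9500) / (4) = -1.7750

(3.2500, -1.7750)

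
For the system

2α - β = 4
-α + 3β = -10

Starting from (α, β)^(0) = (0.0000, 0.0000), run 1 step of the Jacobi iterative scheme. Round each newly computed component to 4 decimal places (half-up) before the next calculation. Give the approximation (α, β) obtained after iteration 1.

(2.0000, -3.3333)

Iteration 1:
  α = (4 - (-1)·0.0000) / (2) = 2.0000
  β = (-10 - (-1)·0.0000) / (3) = -3.3333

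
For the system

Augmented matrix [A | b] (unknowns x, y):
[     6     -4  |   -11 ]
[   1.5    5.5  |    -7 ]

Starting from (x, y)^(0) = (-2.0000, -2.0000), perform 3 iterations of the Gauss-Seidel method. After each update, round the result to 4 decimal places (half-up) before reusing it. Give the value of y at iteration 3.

Iteration 1:
  x = (-11 - (-4)·-2.0000) / (6) = -3.1667
  y = (-7 - (1.5)·-3.1667) / (5.5) = -0.4091
Iteration 2:
  x = (-11 - (-4)·-0.4091) / (6) = -2.1061
  y = (-7 - (1.5)·-2.1061) / (5.5) = -0.6983
Iteration 3:
  x = (-11 - (-4)·-0.6983) / (6) = -2.2989
  y = (-7 - (1.5)·-2.2989) / (5.5) = -0.6458

-0.6458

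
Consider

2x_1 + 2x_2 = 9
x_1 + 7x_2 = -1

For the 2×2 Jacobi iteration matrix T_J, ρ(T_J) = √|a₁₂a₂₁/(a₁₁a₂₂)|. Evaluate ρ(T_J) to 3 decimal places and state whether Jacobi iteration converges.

a₁₂a₂₁/(a₁₁a₂₂) = (2)·(1) / ((2)·(7)) = 0.142857
ρ = √|0.142857| = √0.142857 = 0.378
ρ < 1, so Jacobi converges

0.378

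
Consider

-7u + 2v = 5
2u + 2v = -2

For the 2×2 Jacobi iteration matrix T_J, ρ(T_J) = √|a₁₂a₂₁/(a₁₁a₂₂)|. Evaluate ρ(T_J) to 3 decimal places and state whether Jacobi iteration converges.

a₁₂a₂₁/(a₁₁a₂₂) = (2)·(2) / ((-7)·(2)) = -0.285714
ρ = √|-0.285714| = √0.285714 = 0.535
ρ < 1, so Jacobi converges

0.535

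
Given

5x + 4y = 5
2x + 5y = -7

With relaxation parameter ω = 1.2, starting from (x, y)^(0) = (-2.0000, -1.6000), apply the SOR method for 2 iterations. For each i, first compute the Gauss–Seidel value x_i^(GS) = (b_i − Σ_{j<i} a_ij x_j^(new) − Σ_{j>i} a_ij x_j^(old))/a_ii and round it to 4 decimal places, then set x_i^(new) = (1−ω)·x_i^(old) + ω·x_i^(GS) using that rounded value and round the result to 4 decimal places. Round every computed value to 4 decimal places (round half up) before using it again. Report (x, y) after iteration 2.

(3.3234, -2.7022)

Iteration 1:
  x: GS value = (5 - (4)·-1.6000) / (5) = 2.2800;  x ← (1−ω)·-2.0000 + ω·2.2800 = 3.1360
  y: GS value = (-7 - (2)·3.1360) / (5) = -2.6544;  y ← (1−ω)·-1.6000 + ω·-2.6544 = -2.8653
Iteration 2:
  x: GS value = (5 - (4)·-2.8653) / (5) = 3.2922;  x ← (1−ω)·3.1360 + ω·3.2922 = 3.3234
  y: GS value = (-7 - (2)·3.3234) / (5) = -2.7294;  y ← (1−ω)·-2.8653 + ω·-2.7294 = -2.7022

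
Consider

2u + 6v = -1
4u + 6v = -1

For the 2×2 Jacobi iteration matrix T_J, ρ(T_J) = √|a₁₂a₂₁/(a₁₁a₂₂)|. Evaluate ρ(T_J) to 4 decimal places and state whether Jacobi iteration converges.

1.4142

a₁₂a₂₁/(a₁₁a₂₂) = (6)·(4) / ((2)·(6)) = 2.000000
ρ = √|2.000000| = √2.000000 = 1.4142
ρ > 1, so Jacobi diverges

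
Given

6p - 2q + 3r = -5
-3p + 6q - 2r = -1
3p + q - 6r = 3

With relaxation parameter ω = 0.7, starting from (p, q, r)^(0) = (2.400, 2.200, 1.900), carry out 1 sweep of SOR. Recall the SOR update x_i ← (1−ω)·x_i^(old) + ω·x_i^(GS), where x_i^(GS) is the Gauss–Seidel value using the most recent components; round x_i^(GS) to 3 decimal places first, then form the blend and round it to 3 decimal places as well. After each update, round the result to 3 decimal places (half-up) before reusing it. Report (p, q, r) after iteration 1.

Iteration 1:
  p: GS value = (-5 - (-2)·2.200 - (3)·1.900) / (6) = -1.050;  p ← (1−ω)·2.400 + ω·-1.050 = -0.015
  q: GS value = (-1 - (-3)·-0.015 - (-2)·1.900) / (6) = 0.459;  q ← (1−ω)·2.200 + ω·0.459 = 0.981
  r: GS value = (3 - (3)·-0.015 - (1)·0.981) / (-6) = -0.344;  r ← (1−ω)·1.900 + ω·-0.344 = 0.329

(-0.015, 0.981, 0.329)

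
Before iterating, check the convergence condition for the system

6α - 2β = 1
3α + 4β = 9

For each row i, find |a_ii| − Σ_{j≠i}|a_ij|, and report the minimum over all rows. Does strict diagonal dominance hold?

row 1: |6| − (2) = 4
row 2: |4| − (3) = 1
minimum over rows = 1 → strictly diagonally dominant (convergence guaranteed)

1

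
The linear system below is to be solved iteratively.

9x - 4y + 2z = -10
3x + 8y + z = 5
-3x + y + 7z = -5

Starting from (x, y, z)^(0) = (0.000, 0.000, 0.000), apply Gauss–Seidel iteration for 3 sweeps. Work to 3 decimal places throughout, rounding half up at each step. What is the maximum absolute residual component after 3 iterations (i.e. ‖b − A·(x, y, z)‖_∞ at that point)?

Iteration 1:
  x = (-10 - (-4)·0.000 - (2)·0.000) / (9) = -1.111
  y = (5 - (3)·-1.111 - (1)·0.000) / (8) = 1.042
  z = (-5 - (-3)·-1.111 - (1)·1.042) / (7) = -1.339
Iteration 2:
  x = (-10 - (-4)·1.042 - (2)·-1.339) / (9) = -0.350
  y = (5 - (3)·-0.350 - (1)·-1.339) / (8) = 0.924
  z = (-5 - (-3)·-0.350 - (1)·0.924) / (7) = -0.996
Iteration 3:
  x = (-10 - (-4)·0.924 - (2)·-0.996) / (9) = -0.479
  y = (5 - (3)·-0.479 - (1)·-0.996) / (8) = 0.929
  z = (-5 - (-3)·-0.479 - (1)·0.929) / (7) = -1.052
Residual b − A·x = (0.131, 0.057, -0.002); ∞-norm = 0.131

0.131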